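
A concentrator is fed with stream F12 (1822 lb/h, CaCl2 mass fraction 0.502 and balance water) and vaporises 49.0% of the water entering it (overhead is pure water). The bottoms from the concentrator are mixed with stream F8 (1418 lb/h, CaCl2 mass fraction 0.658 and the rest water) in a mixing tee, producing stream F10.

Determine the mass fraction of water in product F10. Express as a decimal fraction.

Vapour removed = 0.490×0.498×1822 = 444.6 lb/h; concentrate = 1377.4 lb/h.
water reaching the mixer = 462.75 (from concentrate) + 1418×0.342 = 947.71 lb/h.
Product flow = 1377.4 + 1418 = 2795.4 lb/h; water fraction = 0.339.

0.339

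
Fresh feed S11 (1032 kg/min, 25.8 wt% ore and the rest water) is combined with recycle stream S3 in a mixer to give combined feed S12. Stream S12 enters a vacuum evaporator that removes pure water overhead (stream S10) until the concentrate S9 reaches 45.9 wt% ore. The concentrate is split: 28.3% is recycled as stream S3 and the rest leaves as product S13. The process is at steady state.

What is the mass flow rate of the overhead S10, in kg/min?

Overall ore balance (none leaves overhead): ore in fresh feed = ore in product, i.e. 1032×0.258 = (1−0.283)·S9·0.459.
S9 = 266.26/(0.459×0.717) = 809.04 kg/min.
Recycle S3 = 0.283×809.04 = 228.96 kg/min.
Combined feed S12 = 1032 + 228.96 = 1261 kg/min.
Overhead S10 = S12 − S9 = 1261 − 809.04 = 451.92 kg/min.

451.9 kg/min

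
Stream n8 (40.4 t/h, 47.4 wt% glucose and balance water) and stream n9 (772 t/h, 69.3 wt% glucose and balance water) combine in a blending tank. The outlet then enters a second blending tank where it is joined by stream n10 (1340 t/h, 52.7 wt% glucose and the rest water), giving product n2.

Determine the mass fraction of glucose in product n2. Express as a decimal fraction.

Overall, product flow = 2152.4 t/h.
glucose in = 40.4×0.474 + 772×0.693 + 1340×0.527 = 1260.3 t/h.
glucose fraction in n2 = 0.586.

0.586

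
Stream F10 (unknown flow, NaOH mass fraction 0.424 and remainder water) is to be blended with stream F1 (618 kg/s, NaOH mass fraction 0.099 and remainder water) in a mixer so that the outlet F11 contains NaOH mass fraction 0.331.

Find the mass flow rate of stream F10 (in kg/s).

Let F10 be the unknown flow. Total out = 618 + F10.
NaOH balance: 61.182 + 0.424·F10 = 0.331·(618 + F10)
(0.424 − 0.331)·F10 = 0.331×618 − 61.182 = 143.38
F10 = 143.38 / 0.093 = 1541.7 kg/s

1542 kg/s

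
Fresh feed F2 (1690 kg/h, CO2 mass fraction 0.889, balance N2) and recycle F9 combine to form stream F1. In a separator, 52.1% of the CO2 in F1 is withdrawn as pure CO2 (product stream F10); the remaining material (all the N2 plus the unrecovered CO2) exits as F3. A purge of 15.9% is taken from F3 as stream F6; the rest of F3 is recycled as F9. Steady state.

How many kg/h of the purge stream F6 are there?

379.2 kg/h

N2 enters only via F2 and leaves only via the purge: 1690×0.111 = 0.159×(N2 in F3), and the separator passes all N2, so N2 in F1 = N2 in F3 = 1179.8 kg/h.
CO2 in F1: m_A = 1690×0.889 + (1−0.159)·(1−0.521)·m_A, so m_A = 1502.4/0.5972 = 2515.9 kg/h.
F3 = (1−0.521)×2515.9 + 1179.8 = 2384.9 kg/h.
Purge F6 = 0.159×2384.9 = 379.21 kg/h.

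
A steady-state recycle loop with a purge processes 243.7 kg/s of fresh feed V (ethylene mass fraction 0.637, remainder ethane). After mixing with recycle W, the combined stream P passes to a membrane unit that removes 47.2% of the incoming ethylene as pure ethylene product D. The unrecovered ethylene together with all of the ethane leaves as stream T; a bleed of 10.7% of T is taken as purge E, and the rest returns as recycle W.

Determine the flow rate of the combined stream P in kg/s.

1120 kg/s

ethane enters only via V and leaves only via the purge: 243.7×0.363 = 0.107×(ethane in T), and the membrane unit passes all ethane, so ethane in P = ethane in T = 826.76 kg/s.
ethylene in P: m_A = 243.7×0.637 + (1−0.107)·(1−0.472)·m_A, so m_A = 155.24/0.5285 = 293.73 kg/s.
P = 293.73 + 826.76 = 1120.5 kg/s.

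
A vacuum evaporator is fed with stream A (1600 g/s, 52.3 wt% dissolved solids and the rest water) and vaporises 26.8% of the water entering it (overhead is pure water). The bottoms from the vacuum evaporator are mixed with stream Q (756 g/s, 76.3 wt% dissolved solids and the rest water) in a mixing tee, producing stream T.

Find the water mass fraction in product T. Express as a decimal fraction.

Vapour removed = 0.268×0.477×1600 = 204.54 g/s; concentrate = 1395.5 g/s.
water reaching the mixer = 558.66 (from concentrate) + 756×0.237 = 737.83 g/s.
Product flow = 1395.5 + 756 = 2151.5 g/s; water fraction = 0.343.

0.343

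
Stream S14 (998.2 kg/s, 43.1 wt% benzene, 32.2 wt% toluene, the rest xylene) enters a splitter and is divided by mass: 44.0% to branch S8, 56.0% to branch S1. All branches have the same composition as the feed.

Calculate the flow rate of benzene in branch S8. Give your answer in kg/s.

Branch S8 total = 0.440×998.2 = 439.21 kg/s.
benzene in S8 = 0.431×439.21 = 189.3 kg/s.

189.3 kg/s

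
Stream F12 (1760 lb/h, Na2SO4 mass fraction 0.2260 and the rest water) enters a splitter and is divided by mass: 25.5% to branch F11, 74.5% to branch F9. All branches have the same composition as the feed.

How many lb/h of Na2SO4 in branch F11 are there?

101.4 lb/h

Branch F11 total = 0.255×1760 = 448.8 lb/h.
Na2SO4 in F11 = 0.226×448.8 = 101.43 lb/h.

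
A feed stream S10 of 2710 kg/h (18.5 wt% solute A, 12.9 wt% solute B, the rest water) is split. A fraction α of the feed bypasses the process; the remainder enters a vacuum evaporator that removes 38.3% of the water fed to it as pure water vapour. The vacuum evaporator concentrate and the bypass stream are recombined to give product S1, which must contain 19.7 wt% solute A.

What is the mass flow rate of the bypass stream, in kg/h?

All 2710×0.185 = 501.35 kg/h of solute A reaches S1, so S1 = 501.35/0.197 = 2544.9 kg/h and vapour = 165.08 kg/h.
The evaporator receives (1−α)·2710 of feed at 0.686 water and removes 0.383 of that water:
0.383×0.686×(1−α)×2710 = 165.08
(1−α) = 165.08/712.02 = 0.2318;  α = 0.7682.
Bypass flow = 0.7682×2710 = 2081.7 kg/h.

2082 kg/h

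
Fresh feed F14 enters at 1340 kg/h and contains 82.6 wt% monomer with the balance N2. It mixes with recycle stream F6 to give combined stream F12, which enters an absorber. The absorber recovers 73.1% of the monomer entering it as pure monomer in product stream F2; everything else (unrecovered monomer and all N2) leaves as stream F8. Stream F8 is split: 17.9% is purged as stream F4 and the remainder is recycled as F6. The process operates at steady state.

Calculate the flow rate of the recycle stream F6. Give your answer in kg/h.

1383 kg/h

N2 enters only via F14 and leaves only via the purge: 1340×0.174 = 0.179×(N2 in F8), and the absorber passes all N2, so N2 in F12 = N2 in F8 = 1302.6 kg/h.
monomer in F12: m_A = 1340×0.826 + (1−0.179)·(1−0.731)·m_A, so m_A = 1106.8/0.7792 = 1420.6 kg/h.
F8 = (1−0.731)×1420.6 + 1302.6 = 1684.7 kg/h.
Recycle F6 = (1−0.179)×1684.7 = 1383.1 kg/h.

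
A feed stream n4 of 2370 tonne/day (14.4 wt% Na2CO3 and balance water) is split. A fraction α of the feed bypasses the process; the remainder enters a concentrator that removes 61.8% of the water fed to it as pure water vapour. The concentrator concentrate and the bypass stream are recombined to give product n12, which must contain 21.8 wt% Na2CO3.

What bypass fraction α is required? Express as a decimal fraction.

All 2370×0.144 = 341.28 tonne/day of Na2CO3 reaches n12, so n12 = 341.28/0.218 = 1565.5 tonne/day and vapour = 804.5 tonne/day.
The evaporator receives (1−α)·2370 of feed at 0.856 water and removes 0.618 of that water:
0.618×0.856×(1−α)×2370 = 804.5
(1−α) = 804.5/1253.7 = 0.6417;  α = 0.3583.

0.358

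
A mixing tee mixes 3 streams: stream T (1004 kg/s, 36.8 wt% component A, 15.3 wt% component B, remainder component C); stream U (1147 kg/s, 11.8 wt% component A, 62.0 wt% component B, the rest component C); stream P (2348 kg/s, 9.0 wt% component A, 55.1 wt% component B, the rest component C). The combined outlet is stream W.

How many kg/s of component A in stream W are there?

component A out = component A in = 1004×0.368 + 1147×0.118 + 2348×0.090 = 716.14 kg/s.

716.1 kg/s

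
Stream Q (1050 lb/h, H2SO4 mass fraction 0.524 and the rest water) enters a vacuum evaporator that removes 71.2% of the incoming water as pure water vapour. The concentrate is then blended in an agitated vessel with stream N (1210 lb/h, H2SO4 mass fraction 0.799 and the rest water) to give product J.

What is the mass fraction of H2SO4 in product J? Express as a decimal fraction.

0.797

Vapour removed = 0.712×0.476×1050 = 355.86 lb/h; concentrate = 694.14 lb/h.
H2SO4 reaching the mixer = 550.2 (from concentrate) + 1210×0.799 = 1517 lb/h.
Product flow = 694.14 + 1210 = 1904.1 lb/h; H2SO4 fraction = 0.797.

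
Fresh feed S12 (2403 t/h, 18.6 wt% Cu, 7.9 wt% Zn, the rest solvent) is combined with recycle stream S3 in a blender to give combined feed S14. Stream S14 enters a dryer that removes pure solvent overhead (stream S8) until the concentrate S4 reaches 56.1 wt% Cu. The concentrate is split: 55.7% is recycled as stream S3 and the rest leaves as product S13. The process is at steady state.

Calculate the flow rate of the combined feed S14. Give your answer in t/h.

3405 t/h

Overall Cu balance (none leaves overhead): Cu in fresh feed = Cu in product, i.e. 2403×0.186 = (1−0.557)·S4·0.561.
S4 = 446.96/(0.561×0.443) = 1798.5 t/h.
Recycle S3 = 0.557×1798.5 = 1001.7 t/h.
Combined feed S14 = 2403 + 1001.7 = 3404.7 t/h.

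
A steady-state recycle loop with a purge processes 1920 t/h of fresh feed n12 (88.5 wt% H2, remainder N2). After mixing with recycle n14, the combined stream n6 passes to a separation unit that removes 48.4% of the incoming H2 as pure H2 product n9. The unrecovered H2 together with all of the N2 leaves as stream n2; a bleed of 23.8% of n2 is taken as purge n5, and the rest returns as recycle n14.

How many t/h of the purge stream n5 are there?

564.7 t/h

N2 enters only via n12 and leaves only via the purge: 1920×0.115 = 0.238×(N2 in n2), and the separation unit passes all N2, so N2 in n6 = N2 in n2 = 927.73 t/h.
H2 in n6: m_A = 1920×0.885 + (1−0.238)·(1−0.484)·m_A, so m_A = 1699.2/0.6068 = 2800.2 t/h.
n2 = (1−0.484)×2800.2 + 927.73 = 2372.6 t/h.
Purge n5 = 0.238×2372.6 = 564.69 t/h.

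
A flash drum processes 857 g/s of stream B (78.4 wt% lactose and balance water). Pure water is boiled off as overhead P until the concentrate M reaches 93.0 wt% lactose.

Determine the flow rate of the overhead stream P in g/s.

134.5 g/s

lactose is conserved: 857×0.784 = 671.89 g/s all reports to the concentrate.
Concentrate = 671.89/(target fraction) = 722.46 g/s.
Overhead = 857 − 722.46 = 134.54 g/s.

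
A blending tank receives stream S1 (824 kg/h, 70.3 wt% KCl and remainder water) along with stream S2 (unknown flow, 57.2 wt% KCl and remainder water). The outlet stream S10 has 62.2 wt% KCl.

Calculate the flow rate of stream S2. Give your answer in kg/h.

1335 kg/h

Let S2 be the unknown flow. Total out = 824 + S2.
KCl balance: 579.27 + 0.572·S2 = 0.622·(824 + S2)
(0.572 − 0.622)·S2 = 0.622×824 − 579.27 = -66.744
S2 = -66.744 / -0.050 = 1334.9 kg/h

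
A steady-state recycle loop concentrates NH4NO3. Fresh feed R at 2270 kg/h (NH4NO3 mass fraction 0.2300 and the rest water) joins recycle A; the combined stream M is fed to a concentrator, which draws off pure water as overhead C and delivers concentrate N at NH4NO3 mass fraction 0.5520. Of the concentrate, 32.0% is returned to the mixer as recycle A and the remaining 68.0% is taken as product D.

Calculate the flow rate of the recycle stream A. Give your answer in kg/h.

445.1 kg/h

Overall NH4NO3 balance (none leaves overhead): NH4NO3 in fresh feed = NH4NO3 in product, i.e. 2270×0.230 = (1−0.320)·N·0.552.
N = 522.1/(0.552×0.680) = 1390.9 kg/h.
Recycle A = 0.320×1390.9 = 445.1 kg/h.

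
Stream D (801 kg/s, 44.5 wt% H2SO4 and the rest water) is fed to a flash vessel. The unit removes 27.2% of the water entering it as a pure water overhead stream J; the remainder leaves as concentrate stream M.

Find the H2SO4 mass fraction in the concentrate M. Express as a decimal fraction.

0.524

H2SO4 is not removed: 801×0.445 = 356.44 kg/s of H2SO4 enters M.
water entering = 801×0.555 = 444.56 kg/s; overhead removed = 0.272×444.56 = 120.92 kg/s.
Concentrate = 801 − 120.92 = 680.08 kg/s.
Mass fraction = 356.44/680.08 = 0.524.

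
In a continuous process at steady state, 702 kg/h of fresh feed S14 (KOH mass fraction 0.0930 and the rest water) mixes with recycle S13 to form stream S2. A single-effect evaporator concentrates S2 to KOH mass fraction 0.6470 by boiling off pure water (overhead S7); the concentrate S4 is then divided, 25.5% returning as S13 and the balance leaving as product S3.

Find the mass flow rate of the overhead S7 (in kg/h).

601.1 kg/h

Overall KOH balance (none leaves overhead): KOH in fresh feed = KOH in product, i.e. 702×0.093 = (1−0.255)·S4·0.647.
S4 = 65.286/(0.647×0.745) = 135.44 kg/h.
Recycle S13 = 0.255×135.44 = 34.538 kg/h.
Combined feed S2 = 702 + 34.538 = 736.54 kg/h.
Overhead S7 = S2 − S4 = 736.54 − 135.44 = 601.09 kg/h.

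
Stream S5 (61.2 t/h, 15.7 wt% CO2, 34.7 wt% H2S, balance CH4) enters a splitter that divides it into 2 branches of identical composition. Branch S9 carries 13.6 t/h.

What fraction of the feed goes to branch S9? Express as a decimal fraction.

Fraction to S9 = 13.6/61.2 = 0.2222.

0.222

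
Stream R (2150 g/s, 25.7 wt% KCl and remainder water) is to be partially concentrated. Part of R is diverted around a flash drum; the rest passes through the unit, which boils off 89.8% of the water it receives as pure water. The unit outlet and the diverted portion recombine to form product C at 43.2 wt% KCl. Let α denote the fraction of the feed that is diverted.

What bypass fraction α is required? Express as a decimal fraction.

0.393

All 2150×0.257 = 552.55 g/s of KCl reaches C, so C = 552.55/0.432 = 1279.1 g/s and vapour = 870.95 g/s.
The evaporator receives (1−α)·2150 of feed at 0.743 water and removes 0.898 of that water:
0.898×0.743×(1−α)×2150 = 870.95
(1−α) = 870.95/1434.5 = 0.6071;  α = 0.3929.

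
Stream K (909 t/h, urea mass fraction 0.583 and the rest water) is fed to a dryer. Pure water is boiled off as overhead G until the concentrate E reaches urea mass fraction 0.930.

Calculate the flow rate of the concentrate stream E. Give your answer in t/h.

urea is conserved: 909×0.583 = 529.95 t/h all reports to the concentrate.
Concentrate = 529.95/(target fraction) = 569.84 t/h.

569.8 t/h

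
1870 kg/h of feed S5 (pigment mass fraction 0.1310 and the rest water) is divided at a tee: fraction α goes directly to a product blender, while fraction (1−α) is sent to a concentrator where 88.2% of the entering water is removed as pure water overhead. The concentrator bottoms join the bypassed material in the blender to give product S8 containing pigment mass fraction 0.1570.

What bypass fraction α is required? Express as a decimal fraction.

0.784

All 1870×0.131 = 244.97 kg/h of pigment reaches S8, so S8 = 244.97/0.157 = 1560.3 kg/h and vapour = 309.68 kg/h.
The evaporator receives (1−α)·1870 of feed at 0.869 water and removes 0.882 of that water:
0.882×0.869×(1−α)×1870 = 309.68
(1−α) = 309.68/1433.3 = 0.2161;  α = 0.7839.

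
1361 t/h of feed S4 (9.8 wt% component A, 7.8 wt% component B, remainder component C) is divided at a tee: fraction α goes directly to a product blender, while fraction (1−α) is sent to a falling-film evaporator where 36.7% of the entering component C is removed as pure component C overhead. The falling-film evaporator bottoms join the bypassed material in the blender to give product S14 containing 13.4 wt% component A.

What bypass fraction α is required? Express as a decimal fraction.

All 1361×0.098 = 133.38 t/h of component A reaches S14, so S14 = 133.38/0.134 = 995.36 t/h and vapour = 365.64 t/h.
The evaporator receives (1−α)·1361 of feed at 0.824 component C and removes 0.367 of that component C:
0.367×0.824×(1−α)×1361 = 365.64
(1−α) = 365.64/411.58 = 0.8884;  α = 0.1116.

0.112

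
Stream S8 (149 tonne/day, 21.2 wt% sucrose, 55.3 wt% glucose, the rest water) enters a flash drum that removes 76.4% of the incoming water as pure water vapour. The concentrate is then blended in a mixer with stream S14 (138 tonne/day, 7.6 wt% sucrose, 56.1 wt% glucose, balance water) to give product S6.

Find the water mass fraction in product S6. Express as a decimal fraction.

Vapour removed = 0.764×0.235×149 = 26.751 tonne/day; concentrate = 122.25 tonne/day.
water reaching the mixer = 8.2635 (from concentrate) + 138×0.363 = 58.358 tonne/day.
Product flow = 122.25 + 138 = 260.25 tonne/day; water fraction = 0.224.

0.224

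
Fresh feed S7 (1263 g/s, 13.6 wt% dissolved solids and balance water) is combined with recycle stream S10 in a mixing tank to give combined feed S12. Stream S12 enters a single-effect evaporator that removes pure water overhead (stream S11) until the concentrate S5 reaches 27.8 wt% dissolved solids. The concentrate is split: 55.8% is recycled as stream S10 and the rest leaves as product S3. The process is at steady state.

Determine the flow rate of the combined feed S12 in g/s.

Overall dissolved solids balance (none leaves overhead): dissolved solids in fresh feed = dissolved solids in product, i.e. 1263×0.136 = (1−0.558)·S5·0.278.
S5 = 171.77/(0.278×0.442) = 1397.9 g/s.
Recycle S10 = 0.558×1397.9 = 780.03 g/s.
Combined feed S12 = 1263 + 780.03 = 2043 g/s.

2043 g/s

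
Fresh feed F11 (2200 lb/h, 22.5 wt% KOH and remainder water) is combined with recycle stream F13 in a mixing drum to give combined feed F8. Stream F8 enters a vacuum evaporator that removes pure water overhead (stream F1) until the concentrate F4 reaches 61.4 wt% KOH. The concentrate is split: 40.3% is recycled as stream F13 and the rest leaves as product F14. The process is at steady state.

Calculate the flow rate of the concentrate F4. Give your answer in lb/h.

1350 lb/h

Overall KOH balance (none leaves overhead): KOH in fresh feed = KOH in product, i.e. 2200×0.225 = (1−0.403)·F4·0.614.
F4 = 495/(0.614×0.597) = 1350.4 lb/h.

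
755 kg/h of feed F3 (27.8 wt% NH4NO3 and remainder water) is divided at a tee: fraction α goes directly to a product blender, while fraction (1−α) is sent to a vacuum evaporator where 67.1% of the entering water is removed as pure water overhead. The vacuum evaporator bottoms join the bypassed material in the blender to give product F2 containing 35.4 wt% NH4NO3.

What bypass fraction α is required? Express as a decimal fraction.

All 755×0.278 = 209.89 kg/h of NH4NO3 reaches F2, so F2 = 209.89/0.354 = 592.91 kg/h and vapour = 162.09 kg/h.
The evaporator receives (1−α)·755 of feed at 0.722 water and removes 0.671 of that water:
0.671×0.722×(1−α)×755 = 162.09
(1−α) = 162.09/365.77 = 0.4431;  α = 0.5569.

0.557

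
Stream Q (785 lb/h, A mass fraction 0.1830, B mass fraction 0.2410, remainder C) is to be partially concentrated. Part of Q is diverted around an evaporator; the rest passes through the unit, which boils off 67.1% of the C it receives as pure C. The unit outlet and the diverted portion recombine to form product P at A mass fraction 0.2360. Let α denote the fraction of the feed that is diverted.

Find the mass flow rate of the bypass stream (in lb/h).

All 785×0.183 = 143.66 lb/h of A reaches P, so P = 143.66/0.236 = 608.71 lb/h and vapour = 176.29 lb/h.
The evaporator receives (1−α)·785 of feed at 0.576 C and removes 0.671 of that C:
0.671×0.576×(1−α)×785 = 176.29
(1−α) = 176.29/303.4 = 0.5811;  α = 0.4189.
Bypass flow = 0.4189×785 = 328.87 lb/h.

328.9 lb/h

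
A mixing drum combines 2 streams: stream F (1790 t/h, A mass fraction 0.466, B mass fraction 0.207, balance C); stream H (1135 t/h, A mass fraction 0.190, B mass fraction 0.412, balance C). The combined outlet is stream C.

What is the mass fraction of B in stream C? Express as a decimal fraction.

0.287

Total flow out = 1790 + 1135 = 2925 t/h.
B in = 1790×0.207 + 1135×0.412 = 838.15 t/h.
B mass fraction in C = 838.15/2925 = 0.287.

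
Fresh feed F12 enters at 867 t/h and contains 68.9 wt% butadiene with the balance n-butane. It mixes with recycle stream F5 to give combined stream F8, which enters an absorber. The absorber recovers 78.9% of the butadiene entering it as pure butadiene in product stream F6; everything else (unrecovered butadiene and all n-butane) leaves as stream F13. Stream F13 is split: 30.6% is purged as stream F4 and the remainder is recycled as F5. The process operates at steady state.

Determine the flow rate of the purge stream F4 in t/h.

n-butane enters only via F12 and leaves only via the purge: 867×0.311 = 0.306×(n-butane in F13), and the absorber passes all n-butane, so n-butane in F8 = n-butane in F13 = 881.17 t/h.
butadiene in F8: m_A = 867×0.689 + (1−0.306)·(1−0.789)·m_A, so m_A = 597.36/0.8536 = 699.84 t/h.
F13 = (1−0.789)×699.84 + 881.17 = 1028.8 t/h.
Purge F4 = 0.306×1028.8 = 314.82 t/h.

314.8 t/h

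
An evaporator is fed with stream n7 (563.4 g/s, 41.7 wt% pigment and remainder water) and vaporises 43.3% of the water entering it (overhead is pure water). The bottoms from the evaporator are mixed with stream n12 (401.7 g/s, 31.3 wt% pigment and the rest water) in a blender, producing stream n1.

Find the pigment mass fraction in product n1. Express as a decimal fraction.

Vapour removed = 0.433×0.583×563.4 = 142.22 g/s; concentrate = 421.18 g/s.
pigment reaching the mixer = 234.94 (from concentrate) + 401.7×0.313 = 360.67 g/s.
Product flow = 421.18 + 401.7 = 822.88 g/s; pigment fraction = 0.438.

0.438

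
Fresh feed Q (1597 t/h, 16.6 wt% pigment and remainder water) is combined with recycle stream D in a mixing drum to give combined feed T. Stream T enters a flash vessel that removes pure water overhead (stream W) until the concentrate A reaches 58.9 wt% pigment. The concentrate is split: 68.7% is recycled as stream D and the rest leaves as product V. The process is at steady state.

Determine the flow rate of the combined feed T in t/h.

2585 t/h

Overall pigment balance (none leaves overhead): pigment in fresh feed = pigment in product, i.e. 1597×0.166 = (1−0.687)·A·0.589.
A = 265.1/(0.589×0.313) = 1438 t/h.
Recycle D = 0.687×1438 = 987.89 t/h.
Combined feed T = 1597 + 987.89 = 2584.9 t/h.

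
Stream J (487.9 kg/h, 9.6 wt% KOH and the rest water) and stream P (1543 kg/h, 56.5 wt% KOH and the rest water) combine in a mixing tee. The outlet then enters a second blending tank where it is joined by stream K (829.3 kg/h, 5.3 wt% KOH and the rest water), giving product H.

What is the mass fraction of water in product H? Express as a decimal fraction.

Overall, product flow = 2860.2 kg/h.
water in = 487.9×0.904 + 1543×0.435 + 829.3×0.947 = 1897.6 kg/h.
water fraction in H = 0.663.

0.663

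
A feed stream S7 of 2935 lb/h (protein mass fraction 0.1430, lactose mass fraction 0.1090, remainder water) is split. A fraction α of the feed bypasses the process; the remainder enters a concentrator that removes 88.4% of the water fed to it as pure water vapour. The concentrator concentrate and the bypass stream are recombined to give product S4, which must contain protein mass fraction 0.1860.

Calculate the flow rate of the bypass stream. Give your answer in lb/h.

1909 lb/h

All 2935×0.143 = 419.7 lb/h of protein reaches S4, so S4 = 419.7/0.186 = 2256.5 lb/h and vapour = 678.52 lb/h.
The evaporator receives (1−α)·2935 of feed at 0.748 water and removes 0.884 of that water:
0.884×0.748×(1−α)×2935 = 678.52
(1−α) = 678.52/1940.7 = 0.3496;  α = 0.6504.
Bypass flow = 0.6504×2935 = 1908.9 lb/h.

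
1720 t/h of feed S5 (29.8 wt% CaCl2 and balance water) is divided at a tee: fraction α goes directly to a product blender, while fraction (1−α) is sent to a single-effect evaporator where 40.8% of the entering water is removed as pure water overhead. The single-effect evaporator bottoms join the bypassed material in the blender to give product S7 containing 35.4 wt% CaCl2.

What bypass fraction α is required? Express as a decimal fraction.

All 1720×0.298 = 512.56 t/h of CaCl2 reaches S7, so S7 = 512.56/0.354 = 1447.9 t/h and vapour = 272.09 t/h.
The evaporator receives (1−α)·1720 of feed at 0.702 water and removes 0.408 of that water:
0.408×0.702×(1−α)×1720 = 272.09
(1−α) = 272.09/492.64 = 0.5523;  α = 0.4477.

0.448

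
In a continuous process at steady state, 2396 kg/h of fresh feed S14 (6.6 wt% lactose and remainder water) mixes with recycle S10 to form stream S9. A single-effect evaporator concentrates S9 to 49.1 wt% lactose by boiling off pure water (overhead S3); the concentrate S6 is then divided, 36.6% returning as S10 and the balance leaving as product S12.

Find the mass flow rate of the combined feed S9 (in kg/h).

2582 kg/h

Overall lactose balance (none leaves overhead): lactose in fresh feed = lactose in product, i.e. 2396×0.066 = (1−0.366)·S6·0.491.
S6 = 158.14/(0.491×0.634) = 508 kg/h.
Recycle S10 = 0.366×508 = 185.93 kg/h.
Combined feed S9 = 2396 + 185.93 = 2581.9 kg/h.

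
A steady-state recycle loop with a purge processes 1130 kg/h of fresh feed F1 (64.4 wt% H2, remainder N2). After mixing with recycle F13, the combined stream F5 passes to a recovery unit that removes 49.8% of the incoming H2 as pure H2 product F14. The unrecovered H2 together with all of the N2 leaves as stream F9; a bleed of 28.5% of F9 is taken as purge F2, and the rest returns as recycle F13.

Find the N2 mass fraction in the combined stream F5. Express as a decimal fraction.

N2 enters only via F1 and leaves only via the purge: 1130×0.356 = 0.285×(N2 in F9), and the recovery unit passes all N2, so N2 in F5 = N2 in F9 = 1411.5 kg/h.
H2 in F5: m_A = 1130×0.644 + (1−0.285)·(1−0.498)·m_A, so m_A = 727.72/0.6411 = 1135.2 kg/h.
F5 = 1135.2 + 1411.5 = 2546.7 kg/h.
N2 fraction in F5 = 1411.5/2546.7 = 0.554.

0.554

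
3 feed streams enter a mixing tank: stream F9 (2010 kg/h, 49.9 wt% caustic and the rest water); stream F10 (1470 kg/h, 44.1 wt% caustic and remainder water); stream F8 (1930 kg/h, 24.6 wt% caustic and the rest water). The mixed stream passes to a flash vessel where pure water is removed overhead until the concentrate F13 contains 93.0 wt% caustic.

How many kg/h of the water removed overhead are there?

caustic entering = 2010×0.499 + 1470×0.441 + 1930×0.246 = 2126 kg/h.
All caustic reports to F13, so F13 = 2126/0.930 = 2286.1 kg/h.
Total feed = 5410 kg/h; overhead = 5410 − 2286.1 = 3123.9 kg/h.

3124 kg/h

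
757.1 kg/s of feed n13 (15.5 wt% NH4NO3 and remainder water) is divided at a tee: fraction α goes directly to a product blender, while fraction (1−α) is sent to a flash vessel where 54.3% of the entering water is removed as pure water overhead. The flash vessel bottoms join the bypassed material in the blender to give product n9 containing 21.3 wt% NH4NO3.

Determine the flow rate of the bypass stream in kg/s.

307.8 kg/s

All 757.1×0.155 = 117.35 kg/s of NH4NO3 reaches n9, so n9 = 117.35/0.213 = 550.94 kg/s and vapour = 206.16 kg/s.
The evaporator receives (1−α)·757.1 of feed at 0.845 water and removes 0.543 of that water:
0.543×0.845×(1−α)×757.1 = 206.16
(1−α) = 206.16/347.38 = 0.5935;  α = 0.4065.
Bypass flow = 0.4065×757.1 = 307.79 kg/s.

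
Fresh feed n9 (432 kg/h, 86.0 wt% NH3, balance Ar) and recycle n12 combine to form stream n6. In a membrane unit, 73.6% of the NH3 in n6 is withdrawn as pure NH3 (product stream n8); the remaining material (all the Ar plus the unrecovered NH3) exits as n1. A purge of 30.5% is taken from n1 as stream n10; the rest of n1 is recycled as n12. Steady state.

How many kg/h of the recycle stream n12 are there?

Ar enters only via n9 and leaves only via the purge: 432×0.140 = 0.305×(Ar in n1), and the membrane unit passes all Ar, so Ar in n6 = Ar in n1 = 198.3 kg/h.
NH3 in n6: m_A = 432×0.860 + (1−0.305)·(1−0.736)·m_A, so m_A = 371.52/0.8165 = 455 kg/h.
n1 = (1−0.736)×455 + 198.3 = 318.42 kg/h.
Recycle n12 = (1−0.305)×318.42 = 221.3 kg/h.

221.3 kg/h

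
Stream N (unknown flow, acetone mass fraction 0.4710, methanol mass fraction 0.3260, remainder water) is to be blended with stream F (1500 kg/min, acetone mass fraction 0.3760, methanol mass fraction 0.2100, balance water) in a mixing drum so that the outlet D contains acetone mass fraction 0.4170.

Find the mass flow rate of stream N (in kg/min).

Let N be the unknown flow. Total out = 1500 + N.
acetone balance: 564 + 0.471·N = 0.417·(1500 + N)
(0.471 − 0.417)·N = 0.417×1500 − 564 = 61.5
N = 61.5 / 0.054 = 1138.9 kg/min

1139 kg/min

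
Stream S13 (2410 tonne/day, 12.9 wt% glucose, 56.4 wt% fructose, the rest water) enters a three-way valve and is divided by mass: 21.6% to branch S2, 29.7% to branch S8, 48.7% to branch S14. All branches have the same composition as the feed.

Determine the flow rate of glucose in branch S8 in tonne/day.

92.33 tonne/day

Branch S8 total = 0.297×2410 = 715.77 tonne/day.
glucose in S8 = 0.129×715.77 = 92.334 tonne/day.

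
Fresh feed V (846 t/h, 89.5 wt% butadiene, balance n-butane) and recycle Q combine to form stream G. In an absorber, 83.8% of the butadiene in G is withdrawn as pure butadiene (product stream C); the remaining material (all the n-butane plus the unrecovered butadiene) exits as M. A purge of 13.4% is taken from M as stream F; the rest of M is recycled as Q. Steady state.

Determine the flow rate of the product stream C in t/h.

738.1 t/h

butadiene in G: m_A = 846×0.895 + (1−0.134)·(1−0.838)·m_A, so m_A = 757.17/0.8597 = 880.73 t/h.
Product C = 0.838×880.73 = 738.05 t/h.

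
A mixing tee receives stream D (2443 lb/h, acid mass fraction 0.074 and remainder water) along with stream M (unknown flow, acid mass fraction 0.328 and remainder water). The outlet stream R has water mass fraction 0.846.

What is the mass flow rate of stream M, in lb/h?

1123 lb/h

Let M be the unknown flow. Total out = 2443 + M.
water balance: 2262.2 + 0.672·M = 0.846·(2443 + M)
(0.672 − 0.846)·M = 0.846×2443 − 2262.2 = -195.44
M = -195.44 / -0.174 = 1123.2 lb/h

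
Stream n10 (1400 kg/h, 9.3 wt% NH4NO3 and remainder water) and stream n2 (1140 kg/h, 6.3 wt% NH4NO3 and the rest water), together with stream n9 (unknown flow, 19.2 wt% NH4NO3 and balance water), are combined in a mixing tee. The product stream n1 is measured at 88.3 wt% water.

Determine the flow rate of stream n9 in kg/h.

1269 kg/h

Let n9 be the unknown flow. Total out = 2540 + n9.
water balance: 2338 + 0.808·n9 = 0.883·(2540 + n9)
(0.808 − 0.883)·n9 = 0.883×2540 − 2338 = -95.16
n9 = -95.16 / -0.075 = 1268.8 kg/h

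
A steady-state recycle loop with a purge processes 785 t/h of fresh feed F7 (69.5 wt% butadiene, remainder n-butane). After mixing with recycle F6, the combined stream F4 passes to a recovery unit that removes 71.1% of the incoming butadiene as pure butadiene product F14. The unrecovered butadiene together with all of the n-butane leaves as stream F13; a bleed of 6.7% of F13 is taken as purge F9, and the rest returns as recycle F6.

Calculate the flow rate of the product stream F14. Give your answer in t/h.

531.1 t/h

butadiene in F4: m_A = 785×0.695 + (1−0.067)·(1−0.711)·m_A, so m_A = 545.57/0.7304 = 746.99 t/h.
Product F14 = 0.711×746.99 = 531.11 t/h.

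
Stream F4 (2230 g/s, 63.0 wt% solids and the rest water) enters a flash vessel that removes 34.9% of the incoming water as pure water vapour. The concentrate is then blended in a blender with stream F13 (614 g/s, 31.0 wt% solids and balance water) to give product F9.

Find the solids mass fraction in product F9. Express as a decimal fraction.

0.624

Vapour removed = 0.349×0.370×2230 = 287.96 g/s; concentrate = 1942 g/s.
solids reaching the mixer = 1404.9 (from concentrate) + 614×0.310 = 1595.2 g/s.
Product flow = 1942 + 614 = 2556 g/s; solids fraction = 0.624.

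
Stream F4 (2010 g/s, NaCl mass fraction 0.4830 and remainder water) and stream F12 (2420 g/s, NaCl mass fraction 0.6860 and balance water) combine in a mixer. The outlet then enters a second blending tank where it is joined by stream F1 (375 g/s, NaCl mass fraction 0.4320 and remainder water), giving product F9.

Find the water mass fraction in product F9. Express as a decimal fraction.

0.4187

Overall, product flow = 4805 g/s.
water in = 2010×0.517 + 2420×0.314 + 375×0.568 = 2012 g/s.
water fraction in F9 = 0.4187.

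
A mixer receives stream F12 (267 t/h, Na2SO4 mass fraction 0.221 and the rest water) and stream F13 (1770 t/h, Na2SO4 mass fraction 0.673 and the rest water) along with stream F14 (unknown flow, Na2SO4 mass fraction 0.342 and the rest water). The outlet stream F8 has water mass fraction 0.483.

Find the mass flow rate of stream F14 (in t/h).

Let F14 be the unknown flow. Total out = 2037 + F14.
water balance: 786.78 + 0.658·F14 = 0.483·(2037 + F14)
(0.658 − 0.483)·F14 = 0.483×2037 − 786.78 = 197.09
F14 = 197.09 / 0.175 = 1126.2 t/h

1126 t/h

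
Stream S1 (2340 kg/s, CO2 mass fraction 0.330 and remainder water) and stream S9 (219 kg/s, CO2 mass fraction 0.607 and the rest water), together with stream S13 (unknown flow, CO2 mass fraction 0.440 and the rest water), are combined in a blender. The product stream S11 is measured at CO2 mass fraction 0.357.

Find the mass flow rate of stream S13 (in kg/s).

101.6 kg/s

Let S13 be the unknown flow. Total out = 2559 + S13.
CO2 balance: 905.13 + 0.440·S13 = 0.357·(2559 + S13)
(0.440 − 0.357)·S13 = 0.357×2559 − 905.13 = 8.43
S13 = 8.43 / 0.083 = 101.57 kg/s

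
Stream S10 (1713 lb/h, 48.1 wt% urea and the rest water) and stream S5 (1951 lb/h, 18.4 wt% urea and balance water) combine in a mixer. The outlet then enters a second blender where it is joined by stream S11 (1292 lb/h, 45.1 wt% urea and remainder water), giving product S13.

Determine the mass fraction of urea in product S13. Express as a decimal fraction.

0.356

Overall, product flow = 4956 lb/h.
urea in = 1713×0.481 + 1951×0.184 + 1292×0.451 = 1765.6 lb/h.
urea fraction in S13 = 0.356.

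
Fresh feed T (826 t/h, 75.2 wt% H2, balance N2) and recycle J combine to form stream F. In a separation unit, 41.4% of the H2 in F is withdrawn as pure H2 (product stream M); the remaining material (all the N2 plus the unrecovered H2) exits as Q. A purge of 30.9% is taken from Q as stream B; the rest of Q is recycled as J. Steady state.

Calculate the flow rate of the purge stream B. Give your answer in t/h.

N2 enters only via T and leaves only via the purge: 826×0.248 = 0.309×(N2 in Q), and the separation unit passes all N2, so N2 in F = N2 in Q = 662.94 t/h.
H2 in F: m_A = 826×0.752 + (1−0.309)·(1−0.414)·m_A, so m_A = 621.15/0.5951 = 1043.8 t/h.
Q = (1−0.414)×1043.8 + 662.94 = 1274.6 t/h.
Purge B = 0.309×1274.6 = 393.86 t/h.

393.9 t/h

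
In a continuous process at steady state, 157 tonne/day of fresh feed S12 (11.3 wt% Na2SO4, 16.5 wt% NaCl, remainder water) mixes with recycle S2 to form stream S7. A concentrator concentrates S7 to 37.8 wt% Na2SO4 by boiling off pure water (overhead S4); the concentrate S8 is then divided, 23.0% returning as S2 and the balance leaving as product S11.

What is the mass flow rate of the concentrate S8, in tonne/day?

Overall Na2SO4 balance (none leaves overhead): Na2SO4 in fresh feed = Na2SO4 in product, i.e. 157×0.113 = (1−0.230)·S8·0.378.
S8 = 17.741/(0.378×0.770) = 60.953 tonne/day.

60.95 tonne/day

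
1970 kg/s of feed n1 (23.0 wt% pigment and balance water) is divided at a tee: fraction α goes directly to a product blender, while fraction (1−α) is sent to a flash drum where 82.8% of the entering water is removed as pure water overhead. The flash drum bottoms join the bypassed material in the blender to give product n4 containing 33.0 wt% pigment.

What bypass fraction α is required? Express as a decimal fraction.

0.525

All 1970×0.230 = 453.1 kg/s of pigment reaches n4, so n4 = 453.1/0.330 = 1373 kg/s and vapour = 596.97 kg/s.
The evaporator receives (1−α)·1970 of feed at 0.770 water and removes 0.828 of that water:
0.828×0.770×(1−α)×1970 = 596.97
(1−α) = 596.97/1256 = 0.4753;  α = 0.5247.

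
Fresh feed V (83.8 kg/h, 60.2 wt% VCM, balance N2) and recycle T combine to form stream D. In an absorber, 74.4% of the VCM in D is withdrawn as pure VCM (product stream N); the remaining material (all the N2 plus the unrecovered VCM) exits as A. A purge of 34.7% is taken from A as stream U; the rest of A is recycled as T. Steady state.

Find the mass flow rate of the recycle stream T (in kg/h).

N2 enters only via V and leaves only via the purge: 83.8×0.398 = 0.347×(N2 in A), and the absorber passes all N2, so N2 in D = N2 in A = 96.116 kg/h.
VCM in D: m_A = 83.8×0.602 + (1−0.347)·(1−0.744)·m_A, so m_A = 50.448/0.8328 = 60.574 kg/h.
A = (1−0.744)×60.574 + 96.116 = 111.62 kg/h.
Recycle T = (1−0.347)×111.62 = 72.89 kg/h.

72.89 kg/h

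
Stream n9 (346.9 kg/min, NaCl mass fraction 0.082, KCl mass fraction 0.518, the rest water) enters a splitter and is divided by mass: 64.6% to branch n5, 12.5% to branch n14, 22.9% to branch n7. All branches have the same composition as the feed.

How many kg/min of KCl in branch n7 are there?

Branch n7 total = 0.229×346.9 = 79.44 kg/min.
KCl in n7 = 0.518×79.44 = 41.15 kg/min.

41.15 kg/min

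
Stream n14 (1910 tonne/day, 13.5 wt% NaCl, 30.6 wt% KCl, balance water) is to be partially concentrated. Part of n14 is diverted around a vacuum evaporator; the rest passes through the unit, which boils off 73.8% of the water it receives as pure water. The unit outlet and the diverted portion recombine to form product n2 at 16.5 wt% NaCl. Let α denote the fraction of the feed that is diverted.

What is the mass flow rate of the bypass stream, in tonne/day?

All 1910×0.135 = 257.85 tonne/day of NaCl reaches n2, so n2 = 257.85/0.165 = 1562.7 tonne/day and vapour = 347.27 tonne/day.
The evaporator receives (1−α)·1910 of feed at 0.559 water and removes 0.738 of that water:
0.738×0.559×(1−α)×1910 = 347.27
(1−α) = 347.27/787.96 = 0.4407;  α = 0.5593.
Bypass flow = 0.5593×1910 = 1068.2 tonne/day.

1068 tonne/day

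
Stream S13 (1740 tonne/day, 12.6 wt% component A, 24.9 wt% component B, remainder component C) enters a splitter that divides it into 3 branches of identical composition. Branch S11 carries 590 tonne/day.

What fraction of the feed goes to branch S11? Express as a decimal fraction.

Fraction to S11 = 590/1740 = 0.3391.

0.339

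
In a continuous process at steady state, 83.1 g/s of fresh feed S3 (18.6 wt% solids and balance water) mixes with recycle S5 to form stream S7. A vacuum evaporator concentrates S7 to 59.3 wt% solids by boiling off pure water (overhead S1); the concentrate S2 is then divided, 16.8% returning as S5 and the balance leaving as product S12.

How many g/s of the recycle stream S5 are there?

Overall solids balance (none leaves overhead): solids in fresh feed = solids in product, i.e. 83.1×0.186 = (1−0.168)·S2·0.593.
S2 = 15.457/(0.593×0.832) = 31.328 g/s.
Recycle S5 = 0.168×31.328 = 5.2631 g/s.

5.263 g/s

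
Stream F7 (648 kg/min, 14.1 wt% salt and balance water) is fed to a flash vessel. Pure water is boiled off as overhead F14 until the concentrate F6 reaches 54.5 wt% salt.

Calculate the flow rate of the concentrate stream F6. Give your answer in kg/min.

salt is conserved: 648×0.141 = 91.368 kg/min all reports to the concentrate.
Concentrate = 91.368/(target fraction) = 167.65 kg/min.

167.6 kg/min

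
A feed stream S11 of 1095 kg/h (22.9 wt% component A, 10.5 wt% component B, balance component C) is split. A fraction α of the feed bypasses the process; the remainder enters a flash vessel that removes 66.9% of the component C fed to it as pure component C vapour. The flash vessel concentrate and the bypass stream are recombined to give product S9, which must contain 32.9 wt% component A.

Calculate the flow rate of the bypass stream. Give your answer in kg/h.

All 1095×0.229 = 250.76 kg/h of component A reaches S9, so S9 = 250.76/0.329 = 762.17 kg/h and vapour = 332.83 kg/h.
The evaporator receives (1−α)·1095 of feed at 0.666 component C and removes 0.669 of that component C:
0.669×0.666×(1−α)×1095 = 332.83
(1−α) = 332.83/487.88 = 0.6822;  α = 0.3178.
Bypass flow = 0.3178×1095 = 348 kg/h.

348 kg/h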